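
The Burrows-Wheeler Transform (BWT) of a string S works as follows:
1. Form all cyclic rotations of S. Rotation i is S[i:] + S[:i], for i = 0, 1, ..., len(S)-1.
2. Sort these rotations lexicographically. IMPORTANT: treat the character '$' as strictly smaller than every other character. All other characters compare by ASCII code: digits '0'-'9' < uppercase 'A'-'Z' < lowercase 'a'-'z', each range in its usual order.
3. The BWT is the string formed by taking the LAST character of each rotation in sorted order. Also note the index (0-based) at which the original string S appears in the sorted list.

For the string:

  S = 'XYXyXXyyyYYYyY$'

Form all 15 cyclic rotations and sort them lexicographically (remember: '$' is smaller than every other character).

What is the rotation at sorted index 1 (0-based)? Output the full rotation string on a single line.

All 15 rotations (rotation i = S[i:]+S[:i]):
  rot[0] = XYXyXXyyyYYYyY$
  rot[1] = YXyXXyyyYYYyY$X
  rot[2] = XyXXyyyYYYyY$XY
  rot[3] = yXXyyyYYYyY$XYX
  rot[4] = XXyyyYYYyY$XYXy
  rot[5] = XyyyYYYyY$XYXyX
  rot[6] = yyyYYYyY$XYXyXX
  rot[7] = yyYYYyY$XYXyXXy
  rot[8] = yYYYyY$XYXyXXyy
  rot[9] = YYYyY$XYXyXXyyy
  rot[10] = YYyY$XYXyXXyyyY
  rot[11] = YyY$XYXyXXyyyYY
  rot[12] = yY$XYXyXXyyyYYY
  rot[13] = Y$XYXyXXyyyYYYy
  rot[14] = $XYXyXXyyyYYYyY
Sorted (with $ < everything):
  sorted[0] = $XYXyXXyyyYYYyY
  sorted[1] = XXyyyYYYyY$XYXy
  sorted[2] = XYXyXXyyyYYYyY$
  sorted[3] = XyXXyyyYYYyY$XY
  sorted[4] = XyyyYYYyY$XYXyX
  sorted[5] = Y$XYXyXXyyyYYYy
  sorted[6] = YXyXXyyyYYYyY$X
  sorted[7] = YYYyY$XYXyXXyyy
  sorted[8] = YYyY$XYXyXXyyyY
  sorted[9] = YyY$XYXyXXyyyYY
  sorted[10] = yXXyyyYYYyY$XYX
  sorted[11] = yY$XYXyXXyyyYYY
  sorted[12] = yYYYyY$XYXyXXyy
  sorted[13] = yyYYYyY$XYXyXXy
  sorted[14] = yyyYYYyY$XYXyXX
sorted[1] = XXyyyYYYyY$XYXy

Answer: XXyyyYYYyY$XYXy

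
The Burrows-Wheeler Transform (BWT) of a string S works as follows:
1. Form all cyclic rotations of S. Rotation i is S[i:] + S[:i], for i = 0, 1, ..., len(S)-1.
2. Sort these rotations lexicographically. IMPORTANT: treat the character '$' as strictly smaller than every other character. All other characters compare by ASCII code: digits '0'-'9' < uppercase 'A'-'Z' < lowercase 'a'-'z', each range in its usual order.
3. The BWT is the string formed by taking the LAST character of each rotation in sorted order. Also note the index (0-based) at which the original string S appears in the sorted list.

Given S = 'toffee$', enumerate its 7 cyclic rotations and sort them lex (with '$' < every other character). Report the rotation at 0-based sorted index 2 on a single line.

All 7 rotations (rotation i = S[i:]+S[:i]):
  rot[0] = toffee$
  rot[1] = offee$t
  rot[2] = ffee$to
  rot[3] = fee$tof
  rot[4] = ee$toff
  rot[5] = e$toffe
  rot[6] = $toffee
Sorted (with $ < everything):
  sorted[0] = $toffee
  sorted[1] = e$toffe
  sorted[2] = ee$toff
  sorted[3] = fee$tof
  sorted[4] = ffee$to
  sorted[5] = offee$t
  sorted[6] = toffee$
sorted[2] = ee$toff

Answer: ee$toff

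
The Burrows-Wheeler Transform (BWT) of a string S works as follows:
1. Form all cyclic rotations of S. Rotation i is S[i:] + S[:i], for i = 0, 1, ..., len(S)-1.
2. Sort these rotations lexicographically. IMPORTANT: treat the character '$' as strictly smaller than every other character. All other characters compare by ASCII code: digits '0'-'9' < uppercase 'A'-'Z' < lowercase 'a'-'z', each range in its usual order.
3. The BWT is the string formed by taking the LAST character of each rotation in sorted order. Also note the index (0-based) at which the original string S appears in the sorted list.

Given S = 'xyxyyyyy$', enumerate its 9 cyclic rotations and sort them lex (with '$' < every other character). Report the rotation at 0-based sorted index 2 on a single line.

Answer: xyyyyy$xy

Derivation:
All 9 rotations (rotation i = S[i:]+S[:i]):
  rot[0] = xyxyyyyy$
  rot[1] = yxyyyyy$x
  rot[2] = xyyyyy$xy
  rot[3] = yyyyy$xyx
  rot[4] = yyyy$xyxy
  rot[5] = yyy$xyxyy
  rot[6] = yy$xyxyyy
  rot[7] = y$xyxyyyy
  rot[8] = $xyxyyyyy
Sorted (with $ < everything):
  sorted[0] = $xyxyyyyy
  sorted[1] = xyxyyyyy$
  sorted[2] = xyyyyy$xy
  sorted[3] = y$xyxyyyy
  sorted[4] = yxyyyyy$x
  sorted[5] = yy$xyxyyy
  sorted[6] = yyy$xyxyy
  sorted[7] = yyyy$xyxy
  sorted[8] = yyyyy$xyx
sorted[2] = xyyyyy$xy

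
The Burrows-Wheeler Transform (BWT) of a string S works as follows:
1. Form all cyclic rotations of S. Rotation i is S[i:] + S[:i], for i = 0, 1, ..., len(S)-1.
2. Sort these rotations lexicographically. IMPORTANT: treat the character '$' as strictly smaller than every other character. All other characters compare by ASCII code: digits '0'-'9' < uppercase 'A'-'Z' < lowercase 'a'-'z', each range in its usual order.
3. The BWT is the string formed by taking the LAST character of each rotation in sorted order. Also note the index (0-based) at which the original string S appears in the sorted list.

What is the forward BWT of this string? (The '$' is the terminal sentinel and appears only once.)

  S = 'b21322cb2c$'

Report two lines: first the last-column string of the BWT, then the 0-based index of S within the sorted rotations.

All 11 rotations (rotation i = S[i:]+S[:i]):
  rot[0] = b21322cb2c$
  rot[1] = 21322cb2c$b
  rot[2] = 1322cb2c$b2
  rot[3] = 322cb2c$b21
  rot[4] = 22cb2c$b213
  rot[5] = 2cb2c$b2132
  rot[6] = cb2c$b21322
  rot[7] = b2c$b21322c
  rot[8] = 2c$b21322cb
  rot[9] = c$b21322cb2
  rot[10] = $b21322cb2c
Sorted (with $ < everything):
  sorted[0] = $b21322cb2c  (last char: 'c')
  sorted[1] = 1322cb2c$b2  (last char: '2')
  sorted[2] = 21322cb2c$b  (last char: 'b')
  sorted[3] = 22cb2c$b213  (last char: '3')
  sorted[4] = 2c$b21322cb  (last char: 'b')
  sorted[5] = 2cb2c$b2132  (last char: '2')
  sorted[6] = 322cb2c$b21  (last char: '1')
  sorted[7] = b21322cb2c$  (last char: '$')
  sorted[8] = b2c$b21322c  (last char: 'c')
  sorted[9] = c$b21322cb2  (last char: '2')
  sorted[10] = cb2c$b21322  (last char: '2')
Last column: c2b3b21$c22
Original string S is at sorted index 7

Answer: c2b3b21$c22
7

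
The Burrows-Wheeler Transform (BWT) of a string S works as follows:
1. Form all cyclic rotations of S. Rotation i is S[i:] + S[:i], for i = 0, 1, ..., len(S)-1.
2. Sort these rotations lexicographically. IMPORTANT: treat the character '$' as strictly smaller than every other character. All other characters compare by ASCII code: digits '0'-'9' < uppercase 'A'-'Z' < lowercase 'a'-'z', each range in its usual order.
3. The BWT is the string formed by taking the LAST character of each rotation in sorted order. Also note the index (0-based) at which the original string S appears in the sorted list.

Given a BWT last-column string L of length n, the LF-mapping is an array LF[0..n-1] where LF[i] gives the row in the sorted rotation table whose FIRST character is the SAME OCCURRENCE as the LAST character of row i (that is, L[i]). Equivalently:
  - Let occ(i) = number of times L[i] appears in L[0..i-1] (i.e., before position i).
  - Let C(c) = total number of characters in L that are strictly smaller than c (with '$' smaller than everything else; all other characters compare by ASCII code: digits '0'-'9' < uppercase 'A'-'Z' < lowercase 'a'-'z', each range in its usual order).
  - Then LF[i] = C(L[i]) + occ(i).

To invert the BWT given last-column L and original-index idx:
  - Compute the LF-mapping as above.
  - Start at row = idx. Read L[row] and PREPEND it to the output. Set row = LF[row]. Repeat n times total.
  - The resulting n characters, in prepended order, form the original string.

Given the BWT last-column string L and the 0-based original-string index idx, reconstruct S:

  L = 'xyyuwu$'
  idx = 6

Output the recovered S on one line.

Answer: yuyuwx$

Derivation:
LF mapping: 4 5 6 1 3 2 0
Walk LF starting at row 6, prepending L[row]:
  step 1: row=6, L[6]='$', prepend. Next row=LF[6]=0
  step 2: row=0, L[0]='x', prepend. Next row=LF[0]=4
  step 3: row=4, L[4]='w', prepend. Next row=LF[4]=3
  step 4: row=3, L[3]='u', prepend. Next row=LF[3]=1
  step 5: row=1, L[1]='y', prepend. Next row=LF[1]=5
  step 6: row=5, L[5]='u', prepend. Next row=LF[5]=2
  step 7: row=2, L[2]='y', prepend. Next row=LF[2]=6
Reversed output: yuyuwx$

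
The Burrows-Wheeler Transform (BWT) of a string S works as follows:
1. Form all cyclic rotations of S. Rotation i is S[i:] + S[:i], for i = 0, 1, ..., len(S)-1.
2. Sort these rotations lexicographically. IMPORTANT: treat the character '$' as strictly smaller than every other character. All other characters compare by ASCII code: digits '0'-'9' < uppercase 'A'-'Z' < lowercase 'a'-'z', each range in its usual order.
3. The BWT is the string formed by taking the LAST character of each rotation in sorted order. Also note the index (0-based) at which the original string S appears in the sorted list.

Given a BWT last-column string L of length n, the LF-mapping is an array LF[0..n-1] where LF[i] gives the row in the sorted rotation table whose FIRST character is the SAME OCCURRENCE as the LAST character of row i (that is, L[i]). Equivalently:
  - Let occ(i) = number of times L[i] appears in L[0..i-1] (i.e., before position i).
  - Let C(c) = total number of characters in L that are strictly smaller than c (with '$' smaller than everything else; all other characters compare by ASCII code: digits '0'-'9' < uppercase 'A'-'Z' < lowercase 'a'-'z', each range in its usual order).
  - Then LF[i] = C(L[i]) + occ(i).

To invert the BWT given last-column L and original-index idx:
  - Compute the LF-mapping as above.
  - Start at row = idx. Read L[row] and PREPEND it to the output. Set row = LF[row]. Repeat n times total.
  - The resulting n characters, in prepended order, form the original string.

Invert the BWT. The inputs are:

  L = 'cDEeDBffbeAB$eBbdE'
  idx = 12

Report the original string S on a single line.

LF mapping: 11 5 7 13 6 2 16 17 9 14 1 3 0 15 4 10 12 8
Walk LF starting at row 12, prepending L[row]:
  step 1: row=12, L[12]='$', prepend. Next row=LF[12]=0
  step 2: row=0, L[0]='c', prepend. Next row=LF[0]=11
  step 3: row=11, L[11]='B', prepend. Next row=LF[11]=3
  step 4: row=3, L[3]='e', prepend. Next row=LF[3]=13
  step 5: row=13, L[13]='e', prepend. Next row=LF[13]=15
  step 6: row=15, L[15]='b', prepend. Next row=LF[15]=10
  step 7: row=10, L[10]='A', prepend. Next row=LF[10]=1
  step 8: row=1, L[1]='D', prepend. Next row=LF[1]=5
  step 9: row=5, L[5]='B', prepend. Next row=LF[5]=2
  step 10: row=2, L[2]='E', prepend. Next row=LF[2]=7
  step 11: row=7, L[7]='f', prepend. Next row=LF[7]=17
  step 12: row=17, L[17]='E', prepend. Next row=LF[17]=8
  step 13: row=8, L[8]='b', prepend. Next row=LF[8]=9
  step 14: row=9, L[9]='e', prepend. Next row=LF[9]=14
  step 15: row=14, L[14]='B', prepend. Next row=LF[14]=4
  step 16: row=4, L[4]='D', prepend. Next row=LF[4]=6
  step 17: row=6, L[6]='f', prepend. Next row=LF[6]=16
  step 18: row=16, L[16]='d', prepend. Next row=LF[16]=12
Reversed output: dfDBebEfEBDAbeeBc$

Answer: dfDBebEfEBDAbeeBc$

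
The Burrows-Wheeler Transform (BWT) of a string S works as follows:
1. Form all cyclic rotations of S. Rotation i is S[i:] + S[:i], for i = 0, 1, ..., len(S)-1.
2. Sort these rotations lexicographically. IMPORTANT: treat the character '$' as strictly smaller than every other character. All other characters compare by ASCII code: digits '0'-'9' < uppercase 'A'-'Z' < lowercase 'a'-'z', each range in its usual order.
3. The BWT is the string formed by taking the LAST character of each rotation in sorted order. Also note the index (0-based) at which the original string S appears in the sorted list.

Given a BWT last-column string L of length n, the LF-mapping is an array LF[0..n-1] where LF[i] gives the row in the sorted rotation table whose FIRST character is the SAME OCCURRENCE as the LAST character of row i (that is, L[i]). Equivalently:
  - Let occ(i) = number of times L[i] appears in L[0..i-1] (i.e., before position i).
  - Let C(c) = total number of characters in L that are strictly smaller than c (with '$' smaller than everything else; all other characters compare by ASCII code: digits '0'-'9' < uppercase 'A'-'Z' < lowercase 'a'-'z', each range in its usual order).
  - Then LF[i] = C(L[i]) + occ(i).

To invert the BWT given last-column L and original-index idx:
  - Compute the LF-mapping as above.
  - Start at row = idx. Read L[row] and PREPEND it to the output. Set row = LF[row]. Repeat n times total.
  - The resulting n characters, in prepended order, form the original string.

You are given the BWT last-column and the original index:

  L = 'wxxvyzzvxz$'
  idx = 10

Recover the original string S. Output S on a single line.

LF mapping: 3 4 5 1 7 8 9 2 6 10 0
Walk LF starting at row 10, prepending L[row]:
  step 1: row=10, L[10]='$', prepend. Next row=LF[10]=0
  step 2: row=0, L[0]='w', prepend. Next row=LF[0]=3
  step 3: row=3, L[3]='v', prepend. Next row=LF[3]=1
  step 4: row=1, L[1]='x', prepend. Next row=LF[1]=4
  step 5: row=4, L[4]='y', prepend. Next row=LF[4]=7
  step 6: row=7, L[7]='v', prepend. Next row=LF[7]=2
  step 7: row=2, L[2]='x', prepend. Next row=LF[2]=5
  step 8: row=5, L[5]='z', prepend. Next row=LF[5]=8
  step 9: row=8, L[8]='x', prepend. Next row=LF[8]=6
  step 10: row=6, L[6]='z', prepend. Next row=LF[6]=9
  step 11: row=9, L[9]='z', prepend. Next row=LF[9]=10
Reversed output: zzxzxvyxvw$

Answer: zzxzxvyxvw$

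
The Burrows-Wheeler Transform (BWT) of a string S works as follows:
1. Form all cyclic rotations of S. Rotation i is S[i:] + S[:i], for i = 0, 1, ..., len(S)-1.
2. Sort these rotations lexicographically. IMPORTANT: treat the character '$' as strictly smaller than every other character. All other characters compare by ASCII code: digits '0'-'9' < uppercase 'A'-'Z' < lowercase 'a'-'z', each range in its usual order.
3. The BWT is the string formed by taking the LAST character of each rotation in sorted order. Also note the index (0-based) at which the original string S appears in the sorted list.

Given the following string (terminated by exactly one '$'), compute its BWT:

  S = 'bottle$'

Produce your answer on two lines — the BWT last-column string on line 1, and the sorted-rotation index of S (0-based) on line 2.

Answer: e$ltbto
1

Derivation:
All 7 rotations (rotation i = S[i:]+S[:i]):
  rot[0] = bottle$
  rot[1] = ottle$b
  rot[2] = ttle$bo
  rot[3] = tle$bot
  rot[4] = le$bott
  rot[5] = e$bottl
  rot[6] = $bottle
Sorted (with $ < everything):
  sorted[0] = $bottle  (last char: 'e')
  sorted[1] = bottle$  (last char: '$')
  sorted[2] = e$bottl  (last char: 'l')
  sorted[3] = le$bott  (last char: 't')
  sorted[4] = ottle$b  (last char: 'b')
  sorted[5] = tle$bot  (last char: 't')
  sorted[6] = ttle$bo  (last char: 'o')
Last column: e$ltbto
Original string S is at sorted index 1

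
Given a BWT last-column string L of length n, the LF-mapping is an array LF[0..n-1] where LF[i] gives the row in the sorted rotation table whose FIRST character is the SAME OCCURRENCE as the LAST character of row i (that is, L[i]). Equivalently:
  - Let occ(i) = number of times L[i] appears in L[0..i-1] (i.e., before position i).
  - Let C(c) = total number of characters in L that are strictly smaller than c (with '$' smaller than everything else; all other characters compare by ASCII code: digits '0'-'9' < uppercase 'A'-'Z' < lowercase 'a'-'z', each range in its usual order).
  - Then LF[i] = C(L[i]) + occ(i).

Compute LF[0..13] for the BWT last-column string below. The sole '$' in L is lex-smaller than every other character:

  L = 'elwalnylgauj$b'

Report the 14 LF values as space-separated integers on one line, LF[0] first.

Answer: 4 7 12 1 8 10 13 9 5 2 11 6 0 3

Derivation:
Char counts: '$':1, 'a':2, 'b':1, 'e':1, 'g':1, 'j':1, 'l':3, 'n':1, 'u':1, 'w':1, 'y':1
C (first-col start): C('$')=0, C('a')=1, C('b')=3, C('e')=4, C('g')=5, C('j')=6, C('l')=7, C('n')=10, C('u')=11, C('w')=12, C('y')=13
L[0]='e': occ=0, LF[0]=C('e')+0=4+0=4
L[1]='l': occ=0, LF[1]=C('l')+0=7+0=7
L[2]='w': occ=0, LF[2]=C('w')+0=12+0=12
L[3]='a': occ=0, LF[3]=C('a')+0=1+0=1
L[4]='l': occ=1, LF[4]=C('l')+1=7+1=8
L[5]='n': occ=0, LF[5]=C('n')+0=10+0=10
L[6]='y': occ=0, LF[6]=C('y')+0=13+0=13
L[7]='l': occ=2, LF[7]=C('l')+2=7+2=9
L[8]='g': occ=0, LF[8]=C('g')+0=5+0=5
L[9]='a': occ=1, LF[9]=C('a')+1=1+1=2
L[10]='u': occ=0, LF[10]=C('u')+0=11+0=11
L[11]='j': occ=0, LF[11]=C('j')+0=6+0=6
L[12]='$': occ=0, LF[12]=C('$')+0=0+0=0
L[13]='b': occ=0, LF[13]=C('b')+0=3+0=3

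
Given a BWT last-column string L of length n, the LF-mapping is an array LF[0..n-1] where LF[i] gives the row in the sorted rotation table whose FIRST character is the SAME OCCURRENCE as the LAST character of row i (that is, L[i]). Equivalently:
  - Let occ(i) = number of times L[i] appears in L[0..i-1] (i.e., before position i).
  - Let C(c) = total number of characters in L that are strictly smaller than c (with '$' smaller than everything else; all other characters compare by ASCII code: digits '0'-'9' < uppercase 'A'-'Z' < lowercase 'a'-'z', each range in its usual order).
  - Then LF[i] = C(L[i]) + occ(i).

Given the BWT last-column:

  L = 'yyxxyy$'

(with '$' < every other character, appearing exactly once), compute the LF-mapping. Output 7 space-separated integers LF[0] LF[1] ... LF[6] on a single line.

Answer: 3 4 1 2 5 6 0

Derivation:
Char counts: '$':1, 'x':2, 'y':4
C (first-col start): C('$')=0, C('x')=1, C('y')=3
L[0]='y': occ=0, LF[0]=C('y')+0=3+0=3
L[1]='y': occ=1, LF[1]=C('y')+1=3+1=4
L[2]='x': occ=0, LF[2]=C('x')+0=1+0=1
L[3]='x': occ=1, LF[3]=C('x')+1=1+1=2
L[4]='y': occ=2, LF[4]=C('y')+2=3+2=5
L[5]='y': occ=3, LF[5]=C('y')+3=3+3=6
L[6]='$': occ=0, LF[6]=C('$')+0=0+0=0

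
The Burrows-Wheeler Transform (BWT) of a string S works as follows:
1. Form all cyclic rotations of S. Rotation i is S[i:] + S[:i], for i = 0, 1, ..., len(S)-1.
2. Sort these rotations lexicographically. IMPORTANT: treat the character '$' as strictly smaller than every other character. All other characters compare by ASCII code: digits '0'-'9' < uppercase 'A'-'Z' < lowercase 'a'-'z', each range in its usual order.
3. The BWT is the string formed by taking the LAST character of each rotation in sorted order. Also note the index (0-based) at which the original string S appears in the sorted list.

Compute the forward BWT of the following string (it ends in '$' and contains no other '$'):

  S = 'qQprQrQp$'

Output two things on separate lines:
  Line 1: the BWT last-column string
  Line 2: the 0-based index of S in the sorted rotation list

All 9 rotations (rotation i = S[i:]+S[:i]):
  rot[0] = qQprQrQp$
  rot[1] = QprQrQp$q
  rot[2] = prQrQp$qQ
  rot[3] = rQrQp$qQp
  rot[4] = QrQp$qQpr
  rot[5] = rQp$qQprQ
  rot[6] = Qp$qQprQr
  rot[7] = p$qQprQrQ
  rot[8] = $qQprQrQp
Sorted (with $ < everything):
  sorted[0] = $qQprQrQp  (last char: 'p')
  sorted[1] = Qp$qQprQr  (last char: 'r')
  sorted[2] = QprQrQp$q  (last char: 'q')
  sorted[3] = QrQp$qQpr  (last char: 'r')
  sorted[4] = p$qQprQrQ  (last char: 'Q')
  sorted[5] = prQrQp$qQ  (last char: 'Q')
  sorted[6] = qQprQrQp$  (last char: '$')
  sorted[7] = rQp$qQprQ  (last char: 'Q')
  sorted[8] = rQrQp$qQp  (last char: 'p')
Last column: prqrQQ$Qp
Original string S is at sorted index 6

Answer: prqrQQ$Qp
6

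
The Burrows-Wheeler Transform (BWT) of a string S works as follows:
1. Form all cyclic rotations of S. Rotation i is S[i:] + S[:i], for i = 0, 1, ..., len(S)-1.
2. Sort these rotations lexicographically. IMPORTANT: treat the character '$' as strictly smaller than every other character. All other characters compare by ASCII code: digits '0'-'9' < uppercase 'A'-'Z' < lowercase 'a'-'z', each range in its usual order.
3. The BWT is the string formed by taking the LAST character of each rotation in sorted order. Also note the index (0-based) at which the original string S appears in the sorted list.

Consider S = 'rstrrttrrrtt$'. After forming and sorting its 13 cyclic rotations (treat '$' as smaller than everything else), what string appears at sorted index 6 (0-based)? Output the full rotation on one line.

All 13 rotations (rotation i = S[i:]+S[:i]):
  rot[0] = rstrrttrrrtt$
  rot[1] = strrttrrrtt$r
  rot[2] = trrttrrrtt$rs
  rot[3] = rrttrrrtt$rst
  rot[4] = rttrrrtt$rstr
  rot[5] = ttrrrtt$rstrr
  rot[6] = trrrtt$rstrrt
  rot[7] = rrrtt$rstrrtt
  rot[8] = rrtt$rstrrttr
  rot[9] = rtt$rstrrttrr
  rot[10] = tt$rstrrttrrr
  rot[11] = t$rstrrttrrrt
  rot[12] = $rstrrttrrrtt
Sorted (with $ < everything):
  sorted[0] = $rstrrttrrrtt
  sorted[1] = rrrtt$rstrrtt
  sorted[2] = rrtt$rstrrttr
  sorted[3] = rrttrrrtt$rst
  sorted[4] = rstrrttrrrtt$
  sorted[5] = rtt$rstrrttrr
  sorted[6] = rttrrrtt$rstr
  sorted[7] = strrttrrrtt$r
  sorted[8] = t$rstrrttrrrt
  sorted[9] = trrrtt$rstrrt
  sorted[10] = trrttrrrtt$rs
  sorted[11] = tt$rstrrttrrr
  sorted[12] = ttrrrtt$rstrr
sorted[6] = rttrrrtt$rstr

Answer: rttrrrtt$rstr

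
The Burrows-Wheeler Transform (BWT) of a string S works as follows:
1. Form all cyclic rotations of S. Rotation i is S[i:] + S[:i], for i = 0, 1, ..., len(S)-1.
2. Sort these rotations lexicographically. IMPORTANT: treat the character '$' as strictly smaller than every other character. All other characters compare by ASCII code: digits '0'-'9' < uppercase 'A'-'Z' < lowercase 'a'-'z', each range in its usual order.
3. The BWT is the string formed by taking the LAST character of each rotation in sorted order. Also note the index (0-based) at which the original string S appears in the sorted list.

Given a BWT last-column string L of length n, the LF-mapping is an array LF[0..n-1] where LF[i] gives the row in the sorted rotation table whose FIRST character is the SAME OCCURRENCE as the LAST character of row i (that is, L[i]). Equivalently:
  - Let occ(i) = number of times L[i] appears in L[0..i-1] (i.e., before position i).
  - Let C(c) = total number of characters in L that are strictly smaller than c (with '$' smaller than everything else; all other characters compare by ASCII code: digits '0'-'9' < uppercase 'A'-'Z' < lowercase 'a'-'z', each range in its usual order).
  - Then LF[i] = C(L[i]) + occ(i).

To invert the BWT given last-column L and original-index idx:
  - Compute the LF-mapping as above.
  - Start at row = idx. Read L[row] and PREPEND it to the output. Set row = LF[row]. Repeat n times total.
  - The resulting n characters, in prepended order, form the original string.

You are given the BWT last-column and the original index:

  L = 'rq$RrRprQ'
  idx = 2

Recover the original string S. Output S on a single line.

LF mapping: 6 5 0 2 7 3 4 8 1
Walk LF starting at row 2, prepending L[row]:
  step 1: row=2, L[2]='$', prepend. Next row=LF[2]=0
  step 2: row=0, L[0]='r', prepend. Next row=LF[0]=6
  step 3: row=6, L[6]='p', prepend. Next row=LF[6]=4
  step 4: row=4, L[4]='r', prepend. Next row=LF[4]=7
  step 5: row=7, L[7]='r', prepend. Next row=LF[7]=8
  step 6: row=8, L[8]='Q', prepend. Next row=LF[8]=1
  step 7: row=1, L[1]='q', prepend. Next row=LF[1]=5
  step 8: row=5, L[5]='R', prepend. Next row=LF[5]=3
  step 9: row=3, L[3]='R', prepend. Next row=LF[3]=2
Reversed output: RRqQrrpr$

Answer: RRqQrrpr$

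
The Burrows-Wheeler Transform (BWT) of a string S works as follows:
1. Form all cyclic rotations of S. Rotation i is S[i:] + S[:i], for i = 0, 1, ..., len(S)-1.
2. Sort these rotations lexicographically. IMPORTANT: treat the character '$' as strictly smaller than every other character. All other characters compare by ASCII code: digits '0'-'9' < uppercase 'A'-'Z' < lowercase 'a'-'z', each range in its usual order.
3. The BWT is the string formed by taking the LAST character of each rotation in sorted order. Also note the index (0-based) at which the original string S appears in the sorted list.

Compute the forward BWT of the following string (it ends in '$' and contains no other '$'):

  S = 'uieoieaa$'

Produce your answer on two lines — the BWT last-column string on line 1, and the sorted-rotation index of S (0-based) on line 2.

All 9 rotations (rotation i = S[i:]+S[:i]):
  rot[0] = uieoieaa$
  rot[1] = ieoieaa$u
  rot[2] = eoieaa$ui
  rot[3] = oieaa$uie
  rot[4] = ieaa$uieo
  rot[5] = eaa$uieoi
  rot[6] = aa$uieoie
  rot[7] = a$uieoiea
  rot[8] = $uieoieaa
Sorted (with $ < everything):
  sorted[0] = $uieoieaa  (last char: 'a')
  sorted[1] = a$uieoiea  (last char: 'a')
  sorted[2] = aa$uieoie  (last char: 'e')
  sorted[3] = eaa$uieoi  (last char: 'i')
  sorted[4] = eoieaa$ui  (last char: 'i')
  sorted[5] = ieaa$uieo  (last char: 'o')
  sorted[6] = ieoieaa$u  (last char: 'u')
  sorted[7] = oieaa$uie  (last char: 'e')
  sorted[8] = uieoieaa$  (last char: '$')
Last column: aaeiioue$
Original string S is at sorted index 8

Answer: aaeiioue$
8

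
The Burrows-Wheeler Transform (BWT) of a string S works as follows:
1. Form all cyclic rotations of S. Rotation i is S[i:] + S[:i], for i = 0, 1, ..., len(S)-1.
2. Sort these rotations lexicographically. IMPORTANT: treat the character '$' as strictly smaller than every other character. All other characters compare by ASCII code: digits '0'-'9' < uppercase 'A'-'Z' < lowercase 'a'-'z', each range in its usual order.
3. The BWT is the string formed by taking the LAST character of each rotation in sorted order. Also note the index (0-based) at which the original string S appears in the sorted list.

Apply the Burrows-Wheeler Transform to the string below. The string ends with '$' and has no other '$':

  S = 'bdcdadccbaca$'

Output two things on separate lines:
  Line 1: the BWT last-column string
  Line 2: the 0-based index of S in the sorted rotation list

All 13 rotations (rotation i = S[i:]+S[:i]):
  rot[0] = bdcdadccbaca$
  rot[1] = dcdadccbaca$b
  rot[2] = cdadccbaca$bd
  rot[3] = dadccbaca$bdc
  rot[4] = adccbaca$bdcd
  rot[5] = dccbaca$bdcda
  rot[6] = ccbaca$bdcdad
  rot[7] = cbaca$bdcdadc
  rot[8] = baca$bdcdadcc
  rot[9] = aca$bdcdadccb
  rot[10] = ca$bdcdadccba
  rot[11] = a$bdcdadccbac
  rot[12] = $bdcdadccbaca
Sorted (with $ < everything):
  sorted[0] = $bdcdadccbaca  (last char: 'a')
  sorted[1] = a$bdcdadccbac  (last char: 'c')
  sorted[2] = aca$bdcdadccb  (last char: 'b')
  sorted[3] = adccbaca$bdcd  (last char: 'd')
  sorted[4] = baca$bdcdadcc  (last char: 'c')
  sorted[5] = bdcdadccbaca$  (last char: '$')
  sorted[6] = ca$bdcdadccba  (last char: 'a')
  sorted[7] = cbaca$bdcdadc  (last char: 'c')
  sorted[8] = ccbaca$bdcdad  (last char: 'd')
  sorted[9] = cdadccbaca$bd  (last char: 'd')
  sorted[10] = dadccbaca$bdc  (last char: 'c')
  sorted[11] = dccbaca$bdcda  (last char: 'a')
  sorted[12] = dcdadccbaca$b  (last char: 'b')
Last column: acbdc$acddcab
Original string S is at sorted index 5

Answer: acbdc$acddcab
5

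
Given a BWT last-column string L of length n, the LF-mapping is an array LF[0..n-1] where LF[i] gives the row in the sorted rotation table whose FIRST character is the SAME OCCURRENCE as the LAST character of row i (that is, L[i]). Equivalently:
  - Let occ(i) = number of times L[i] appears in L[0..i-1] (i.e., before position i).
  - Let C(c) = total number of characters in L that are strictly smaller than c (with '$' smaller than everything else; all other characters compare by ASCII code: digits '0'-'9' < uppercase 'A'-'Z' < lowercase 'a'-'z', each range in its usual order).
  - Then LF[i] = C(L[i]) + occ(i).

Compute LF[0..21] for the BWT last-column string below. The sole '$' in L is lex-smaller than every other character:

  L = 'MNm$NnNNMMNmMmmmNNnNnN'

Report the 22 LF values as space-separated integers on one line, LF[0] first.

Char counts: '$':1, 'M':4, 'N':9, 'm':5, 'n':3
C (first-col start): C('$')=0, C('M')=1, C('N')=5, C('m')=14, C('n')=19
L[0]='M': occ=0, LF[0]=C('M')+0=1+0=1
L[1]='N': occ=0, LF[1]=C('N')+0=5+0=5
L[2]='m': occ=0, LF[2]=C('m')+0=14+0=14
L[3]='$': occ=0, LF[3]=C('$')+0=0+0=0
L[4]='N': occ=1, LF[4]=C('N')+1=5+1=6
L[5]='n': occ=0, LF[5]=C('n')+0=19+0=19
L[6]='N': occ=2, LF[6]=C('N')+2=5+2=7
L[7]='N': occ=3, LF[7]=C('N')+3=5+3=8
L[8]='M': occ=1, LF[8]=C('M')+1=1+1=2
L[9]='M': occ=2, LF[9]=C('M')+2=1+2=3
L[10]='N': occ=4, LF[10]=C('N')+4=5+4=9
L[11]='m': occ=1, LF[11]=C('m')+1=14+1=15
L[12]='M': occ=3, LF[12]=C('M')+3=1+3=4
L[13]='m': occ=2, LF[13]=C('m')+2=14+2=16
L[14]='m': occ=3, LF[14]=C('m')+3=14+3=17
L[15]='m': occ=4, LF[15]=C('m')+4=14+4=18
L[16]='N': occ=5, LF[16]=C('N')+5=5+5=10
L[17]='N': occ=6, LF[17]=C('N')+6=5+6=11
L[18]='n': occ=1, LF[18]=C('n')+1=19+1=20
L[19]='N': occ=7, LF[19]=C('N')+7=5+7=12
L[20]='n': occ=2, LF[20]=C('n')+2=19+2=21
L[21]='N': occ=8, LF[21]=C('N')+8=5+8=13

Answer: 1 5 14 0 6 19 7 8 2 3 9 15 4 16 17 18 10 11 20 12 21 13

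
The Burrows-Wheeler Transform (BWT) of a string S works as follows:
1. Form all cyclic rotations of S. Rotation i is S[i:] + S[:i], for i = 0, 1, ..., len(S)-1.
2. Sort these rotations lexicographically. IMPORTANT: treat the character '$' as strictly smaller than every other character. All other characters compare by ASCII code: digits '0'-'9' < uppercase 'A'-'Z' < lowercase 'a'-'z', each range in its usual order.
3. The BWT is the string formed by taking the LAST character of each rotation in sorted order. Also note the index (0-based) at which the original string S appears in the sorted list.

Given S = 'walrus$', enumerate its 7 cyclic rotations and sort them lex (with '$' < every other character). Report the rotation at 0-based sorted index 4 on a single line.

All 7 rotations (rotation i = S[i:]+S[:i]):
  rot[0] = walrus$
  rot[1] = alrus$w
  rot[2] = lrus$wa
  rot[3] = rus$wal
  rot[4] = us$walr
  rot[5] = s$walru
  rot[6] = $walrus
Sorted (with $ < everything):
  sorted[0] = $walrus
  sorted[1] = alrus$w
  sorted[2] = lrus$wa
  sorted[3] = rus$wal
  sorted[4] = s$walru
  sorted[5] = us$walr
  sorted[6] = walrus$
sorted[4] = s$walru

Answer: s$walru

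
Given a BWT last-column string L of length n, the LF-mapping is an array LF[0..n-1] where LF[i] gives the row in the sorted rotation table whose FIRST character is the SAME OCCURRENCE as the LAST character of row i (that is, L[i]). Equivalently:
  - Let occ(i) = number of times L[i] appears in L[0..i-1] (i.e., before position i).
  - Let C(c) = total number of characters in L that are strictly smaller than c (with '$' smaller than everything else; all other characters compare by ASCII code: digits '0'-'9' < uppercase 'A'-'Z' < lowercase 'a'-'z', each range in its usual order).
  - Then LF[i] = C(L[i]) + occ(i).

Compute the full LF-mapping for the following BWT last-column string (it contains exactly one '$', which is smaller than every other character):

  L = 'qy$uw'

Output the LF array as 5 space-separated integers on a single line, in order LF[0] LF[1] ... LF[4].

Answer: 1 4 0 2 3

Derivation:
Char counts: '$':1, 'q':1, 'u':1, 'w':1, 'y':1
C (first-col start): C('$')=0, C('q')=1, C('u')=2, C('w')=3, C('y')=4
L[0]='q': occ=0, LF[0]=C('q')+0=1+0=1
L[1]='y': occ=0, LF[1]=C('y')+0=4+0=4
L[2]='$': occ=0, LF[2]=C('$')+0=0+0=0
L[3]='u': occ=0, LF[3]=C('u')+0=2+0=2
L[4]='w': occ=0, LF[4]=C('w')+0=3+0=3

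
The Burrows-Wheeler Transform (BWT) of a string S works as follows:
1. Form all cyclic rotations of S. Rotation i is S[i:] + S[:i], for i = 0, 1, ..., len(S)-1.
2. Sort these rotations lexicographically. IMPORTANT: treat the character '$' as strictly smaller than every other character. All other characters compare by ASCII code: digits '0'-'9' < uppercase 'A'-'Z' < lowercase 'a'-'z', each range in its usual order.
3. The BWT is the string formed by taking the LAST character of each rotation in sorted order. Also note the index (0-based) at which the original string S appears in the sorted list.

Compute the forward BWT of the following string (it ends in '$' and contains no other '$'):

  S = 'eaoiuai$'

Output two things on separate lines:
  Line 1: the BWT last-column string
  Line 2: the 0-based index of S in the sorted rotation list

Answer: iue$aoai
3

Derivation:
All 8 rotations (rotation i = S[i:]+S[:i]):
  rot[0] = eaoiuai$
  rot[1] = aoiuai$e
  rot[2] = oiuai$ea
  rot[3] = iuai$eao
  rot[4] = uai$eaoi
  rot[5] = ai$eaoiu
  rot[6] = i$eaoiua
  rot[7] = $eaoiuai
Sorted (with $ < everything):
  sorted[0] = $eaoiuai  (last char: 'i')
  sorted[1] = ai$eaoiu  (last char: 'u')
  sorted[2] = aoiuai$e  (last char: 'e')
  sorted[3] = eaoiuai$  (last char: '$')
  sorted[4] = i$eaoiua  (last char: 'a')
  sorted[5] = iuai$eao  (last char: 'o')
  sorted[6] = oiuai$ea  (last char: 'a')
  sorted[7] = uai$eaoi  (last char: 'i')
Last column: iue$aoai
Original string S is at sorted index 3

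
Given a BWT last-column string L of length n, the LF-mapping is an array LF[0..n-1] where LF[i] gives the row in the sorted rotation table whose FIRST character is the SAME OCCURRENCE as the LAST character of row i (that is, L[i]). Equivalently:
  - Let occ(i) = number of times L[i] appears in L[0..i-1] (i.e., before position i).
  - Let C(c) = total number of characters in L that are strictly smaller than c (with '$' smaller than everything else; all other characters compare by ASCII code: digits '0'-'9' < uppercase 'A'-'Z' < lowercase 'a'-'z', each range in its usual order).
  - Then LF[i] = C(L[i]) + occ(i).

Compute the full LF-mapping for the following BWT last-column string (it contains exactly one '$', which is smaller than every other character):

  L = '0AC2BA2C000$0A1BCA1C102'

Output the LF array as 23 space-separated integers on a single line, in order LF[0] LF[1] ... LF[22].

Char counts: '$':1, '0':6, '1':3, '2':3, 'A':4, 'B':2, 'C':4
C (first-col start): C('$')=0, C('0')=1, C('1')=7, C('2')=10, C('A')=13, C('B')=17, C('C')=19
L[0]='0': occ=0, LF[0]=C('0')+0=1+0=1
L[1]='A': occ=0, LF[1]=C('A')+0=13+0=13
L[2]='C': occ=0, LF[2]=C('C')+0=19+0=19
L[3]='2': occ=0, LF[3]=C('2')+0=10+0=10
L[4]='B': occ=0, LF[4]=C('B')+0=17+0=17
L[5]='A': occ=1, LF[5]=C('A')+1=13+1=14
L[6]='2': occ=1, LF[6]=C('2')+1=10+1=11
L[7]='C': occ=1, LF[7]=C('C')+1=19+1=20
L[8]='0': occ=1, LF[8]=C('0')+1=1+1=2
L[9]='0': occ=2, LF[9]=C('0')+2=1+2=3
L[10]='0': occ=3, LF[10]=C('0')+3=1+3=4
L[11]='$': occ=0, LF[11]=C('$')+0=0+0=0
L[12]='0': occ=4, LF[12]=C('0')+4=1+4=5
L[13]='A': occ=2, LF[13]=C('A')+2=13+2=15
L[14]='1': occ=0, LF[14]=C('1')+0=7+0=7
L[15]='B': occ=1, LF[15]=C('B')+1=17+1=18
L[16]='C': occ=2, LF[16]=C('C')+2=19+2=21
L[17]='A': occ=3, LF[17]=C('A')+3=13+3=16
L[18]='1': occ=1, LF[18]=C('1')+1=7+1=8
L[19]='C': occ=3, LF[19]=C('C')+3=19+3=22
L[20]='1': occ=2, LF[20]=C('1')+2=7+2=9
L[21]='0': occ=5, LF[21]=C('0')+5=1+5=6
L[22]='2': occ=2, LF[22]=C('2')+2=10+2=12

Answer: 1 13 19 10 17 14 11 20 2 3 4 0 5 15 7 18 21 16 8 22 9 6 12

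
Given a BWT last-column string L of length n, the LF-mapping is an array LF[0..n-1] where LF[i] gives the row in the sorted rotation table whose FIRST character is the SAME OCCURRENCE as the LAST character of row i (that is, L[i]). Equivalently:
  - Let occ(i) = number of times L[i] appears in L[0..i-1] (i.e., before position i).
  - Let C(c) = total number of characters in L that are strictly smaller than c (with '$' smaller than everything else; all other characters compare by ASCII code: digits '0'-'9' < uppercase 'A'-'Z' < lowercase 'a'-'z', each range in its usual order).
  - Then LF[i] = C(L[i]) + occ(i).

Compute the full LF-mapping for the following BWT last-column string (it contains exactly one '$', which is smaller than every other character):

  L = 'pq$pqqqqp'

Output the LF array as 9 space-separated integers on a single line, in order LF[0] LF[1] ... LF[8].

Char counts: '$':1, 'p':3, 'q':5
C (first-col start): C('$')=0, C('p')=1, C('q')=4
L[0]='p': occ=0, LF[0]=C('p')+0=1+0=1
L[1]='q': occ=0, LF[1]=C('q')+0=4+0=4
L[2]='$': occ=0, LF[2]=C('$')+0=0+0=0
L[3]='p': occ=1, LF[3]=C('p')+1=1+1=2
L[4]='q': occ=1, LF[4]=C('q')+1=4+1=5
L[5]='q': occ=2, LF[5]=C('q')+2=4+2=6
L[6]='q': occ=3, LF[6]=C('q')+3=4+3=7
L[7]='q': occ=4, LF[7]=C('q')+4=4+4=8
L[8]='p': occ=2, LF[8]=C('p')+2=1+2=3

Answer: 1 4 0 2 5 6 7 8 3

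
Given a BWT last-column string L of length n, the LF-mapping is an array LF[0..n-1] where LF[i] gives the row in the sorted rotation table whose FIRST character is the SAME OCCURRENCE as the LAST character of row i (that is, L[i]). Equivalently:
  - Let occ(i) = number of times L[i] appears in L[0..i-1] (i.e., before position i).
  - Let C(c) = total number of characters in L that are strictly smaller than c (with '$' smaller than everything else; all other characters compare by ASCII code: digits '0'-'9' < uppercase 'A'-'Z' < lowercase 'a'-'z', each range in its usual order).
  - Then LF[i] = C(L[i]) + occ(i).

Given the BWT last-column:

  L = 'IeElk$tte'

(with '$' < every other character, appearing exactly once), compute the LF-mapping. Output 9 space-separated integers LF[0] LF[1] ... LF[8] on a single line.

Char counts: '$':1, 'E':1, 'I':1, 'e':2, 'k':1, 'l':1, 't':2
C (first-col start): C('$')=0, C('E')=1, C('I')=2, C('e')=3, C('k')=5, C('l')=6, C('t')=7
L[0]='I': occ=0, LF[0]=C('I')+0=2+0=2
L[1]='e': occ=0, LF[1]=C('e')+0=3+0=3
L[2]='E': occ=0, LF[2]=C('E')+0=1+0=1
L[3]='l': occ=0, LF[3]=C('l')+0=6+0=6
L[4]='k': occ=0, LF[4]=C('k')+0=5+0=5
L[5]='$': occ=0, LF[5]=C('$')+0=0+0=0
L[6]='t': occ=0, LF[6]=C('t')+0=7+0=7
L[7]='t': occ=1, LF[7]=C('t')+1=7+1=8
L[8]='e': occ=1, LF[8]=C('e')+1=3+1=4

Answer: 2 3 1 6 5 0 7 8 4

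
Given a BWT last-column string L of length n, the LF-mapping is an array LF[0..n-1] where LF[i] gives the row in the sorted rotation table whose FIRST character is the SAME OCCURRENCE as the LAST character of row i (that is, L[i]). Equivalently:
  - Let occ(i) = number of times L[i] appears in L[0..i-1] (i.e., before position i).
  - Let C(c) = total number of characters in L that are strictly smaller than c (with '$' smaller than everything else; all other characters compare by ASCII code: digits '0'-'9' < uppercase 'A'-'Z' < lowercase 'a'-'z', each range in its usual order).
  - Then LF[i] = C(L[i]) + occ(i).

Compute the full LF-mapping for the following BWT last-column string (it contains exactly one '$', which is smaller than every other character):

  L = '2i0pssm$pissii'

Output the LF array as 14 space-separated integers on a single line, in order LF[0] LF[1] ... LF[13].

Answer: 2 3 1 8 10 11 7 0 9 4 12 13 5 6

Derivation:
Char counts: '$':1, '0':1, '2':1, 'i':4, 'm':1, 'p':2, 's':4
C (first-col start): C('$')=0, C('0')=1, C('2')=2, C('i')=3, C('m')=7, C('p')=8, C('s')=10
L[0]='2': occ=0, LF[0]=C('2')+0=2+0=2
L[1]='i': occ=0, LF[1]=C('i')+0=3+0=3
L[2]='0': occ=0, LF[2]=C('0')+0=1+0=1
L[3]='p': occ=0, LF[3]=C('p')+0=8+0=8
L[4]='s': occ=0, LF[4]=C('s')+0=10+0=10
L[5]='s': occ=1, LF[5]=C('s')+1=10+1=11
L[6]='m': occ=0, LF[6]=C('m')+0=7+0=7
L[7]='$': occ=0, LF[7]=C('$')+0=0+0=0
L[8]='p': occ=1, LF[8]=C('p')+1=8+1=9
L[9]='i': occ=1, LF[9]=C('i')+1=3+1=4
L[10]='s': occ=2, LF[10]=C('s')+2=10+2=12
L[11]='s': occ=3, LF[11]=C('s')+3=10+3=13
L[12]='i': occ=2, LF[12]=C('i')+2=3+2=5
L[13]='i': occ=3, LF[13]=C('i')+3=3+3=6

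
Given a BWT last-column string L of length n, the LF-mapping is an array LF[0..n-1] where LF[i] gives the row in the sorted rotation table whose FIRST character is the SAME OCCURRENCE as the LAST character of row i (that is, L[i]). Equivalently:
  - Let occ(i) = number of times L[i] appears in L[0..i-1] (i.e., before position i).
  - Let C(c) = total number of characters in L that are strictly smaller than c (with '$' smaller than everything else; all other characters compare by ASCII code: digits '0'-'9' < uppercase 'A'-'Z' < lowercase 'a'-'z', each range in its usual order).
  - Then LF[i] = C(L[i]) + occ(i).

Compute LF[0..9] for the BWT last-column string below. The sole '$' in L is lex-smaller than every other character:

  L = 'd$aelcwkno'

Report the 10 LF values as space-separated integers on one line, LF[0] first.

Answer: 3 0 1 4 6 2 9 5 7 8

Derivation:
Char counts: '$':1, 'a':1, 'c':1, 'd':1, 'e':1, 'k':1, 'l':1, 'n':1, 'o':1, 'w':1
C (first-col start): C('$')=0, C('a')=1, C('c')=2, C('d')=3, C('e')=4, C('k')=5, C('l')=6, C('n')=7, C('o')=8, C('w')=9
L[0]='d': occ=0, LF[0]=C('d')+0=3+0=3
L[1]='$': occ=0, LF[1]=C('$')+0=0+0=0
L[2]='a': occ=0, LF[2]=C('a')+0=1+0=1
L[3]='e': occ=0, LF[3]=C('e')+0=4+0=4
L[4]='l': occ=0, LF[4]=C('l')+0=6+0=6
L[5]='c': occ=0, LF[5]=C('c')+0=2+0=2
L[6]='w': occ=0, LF[6]=C('w')+0=9+0=9
L[7]='k': occ=0, LF[7]=C('k')+0=5+0=5
L[8]='n': occ=0, LF[8]=C('n')+0=7+0=7
L[9]='o': occ=0, LF[9]=C('o')+0=8+0=8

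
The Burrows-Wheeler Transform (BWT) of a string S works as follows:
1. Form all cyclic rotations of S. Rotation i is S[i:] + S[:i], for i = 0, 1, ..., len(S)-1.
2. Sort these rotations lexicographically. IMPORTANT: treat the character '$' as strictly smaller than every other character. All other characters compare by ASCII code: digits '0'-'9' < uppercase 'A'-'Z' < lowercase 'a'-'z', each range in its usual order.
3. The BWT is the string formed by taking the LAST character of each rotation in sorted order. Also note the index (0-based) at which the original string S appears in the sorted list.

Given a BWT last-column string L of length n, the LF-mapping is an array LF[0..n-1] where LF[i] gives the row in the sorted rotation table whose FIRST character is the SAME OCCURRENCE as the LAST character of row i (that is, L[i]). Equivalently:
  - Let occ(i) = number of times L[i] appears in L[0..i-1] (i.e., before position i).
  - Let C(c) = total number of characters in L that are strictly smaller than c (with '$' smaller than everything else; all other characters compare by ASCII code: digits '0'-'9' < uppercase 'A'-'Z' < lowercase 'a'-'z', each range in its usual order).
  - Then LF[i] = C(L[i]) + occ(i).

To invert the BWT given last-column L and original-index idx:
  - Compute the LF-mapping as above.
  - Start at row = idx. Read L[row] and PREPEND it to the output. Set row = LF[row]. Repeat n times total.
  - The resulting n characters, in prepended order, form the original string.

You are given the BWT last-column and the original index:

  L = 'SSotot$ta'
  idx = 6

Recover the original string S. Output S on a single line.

LF mapping: 1 2 4 6 5 7 0 8 3
Walk LF starting at row 6, prepending L[row]:
  step 1: row=6, L[6]='$', prepend. Next row=LF[6]=0
  step 2: row=0, L[0]='S', prepend. Next row=LF[0]=1
  step 3: row=1, L[1]='S', prepend. Next row=LF[1]=2
  step 4: row=2, L[2]='o', prepend. Next row=LF[2]=4
  step 5: row=4, L[4]='o', prepend. Next row=LF[4]=5
  step 6: row=5, L[5]='t', prepend. Next row=LF[5]=7
  step 7: row=7, L[7]='t', prepend. Next row=LF[7]=8
  step 8: row=8, L[8]='a', prepend. Next row=LF[8]=3
  step 9: row=3, L[3]='t', prepend. Next row=LF[3]=6
Reversed output: tattooSS$

Answer: tattooSS$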